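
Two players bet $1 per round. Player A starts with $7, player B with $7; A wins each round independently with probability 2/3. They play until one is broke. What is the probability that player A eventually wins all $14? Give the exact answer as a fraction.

128/129

Let r = q/p = (1/3)/(2/3) = 1/2. The recurrence P(i) = p·P(i+1) + q·P(i−1) with P(0)=0, P(14)=1 gives P(i) = (1 − r^i)/(1 − r^14).
P(7) = (1 − (1/2)^7) / (1 − (1/2)^14) = 128/129.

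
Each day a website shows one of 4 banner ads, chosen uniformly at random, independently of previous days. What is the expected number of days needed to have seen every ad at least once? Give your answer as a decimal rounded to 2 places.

After i distinct types are collected, each trial gives a new one with probability (4−i)/4, so the expected wait for the next new type is 4/(4−i).
E = 4/4 + 4/3 + 4/2 + 4/1 = 25/3 ≈ 8.33.

8.33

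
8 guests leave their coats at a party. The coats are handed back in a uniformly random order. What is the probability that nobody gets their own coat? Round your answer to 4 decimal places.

This is the derangement probability: permutations of 8 with no fixed point.
D(8) = 8! · (1 − 1/1! + 1/2! − ··· + (−1)^8/8!) = 14833.
P = 14833/40320 = 2119/5760 ≈ 0.3679.

0.3679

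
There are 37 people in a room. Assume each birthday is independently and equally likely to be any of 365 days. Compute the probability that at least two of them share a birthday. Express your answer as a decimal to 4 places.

It's easier to compute the probability that all 37 are distinct.
P(all distinct) = 365/365 · 364/365 · ··· · 329/365 ≈ 0.1513.
So the probability of at least one match is 1 − 0.1513 = 0.8487.

0.8487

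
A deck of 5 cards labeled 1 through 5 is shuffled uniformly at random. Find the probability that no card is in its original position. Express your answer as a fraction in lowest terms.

This is the derangement probability: permutations of 5 with no fixed point.
D(5) = 5! · (1 − 1/1! + 1/2! − ··· + (−1)^5/5!) = 44.
P = 44/120 = 11/30.

11/30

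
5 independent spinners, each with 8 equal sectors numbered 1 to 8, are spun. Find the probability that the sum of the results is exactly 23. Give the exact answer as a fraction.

There are 8^5 = 32768 equally likely outcomes.
The number of ordered 5-tuples from {1,…,8} summing to 23 is 2460.
P(sum = 23) = 2460/32768 = 615/8192.

615/8192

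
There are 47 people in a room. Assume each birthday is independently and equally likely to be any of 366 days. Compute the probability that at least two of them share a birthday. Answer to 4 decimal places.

0.9544

It's easier to compute the probability that all 47 are distinct.
P(all distinct) = 366/366 · 365/366 · ··· · 320/366 ≈ 0.0456.
So the probability of at least one match is 1 − 0.0456 = 0.9544.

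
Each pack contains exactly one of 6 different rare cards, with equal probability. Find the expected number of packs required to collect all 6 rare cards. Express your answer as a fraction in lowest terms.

147/10

After i distinct types are collected, each trial gives a new one with probability (6−i)/6, so the expected wait for the next new type is 6/(6−i).
E = 6/6 + 6/5 + 6/4 + 6/3 + 6/2 + 6/1 = 147/10.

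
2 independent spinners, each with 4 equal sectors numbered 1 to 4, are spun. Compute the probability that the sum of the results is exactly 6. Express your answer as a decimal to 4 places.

There are 4^2 = 16 equally likely outcomes.
The number of ordered 2-tuples from {1,…,4} summing to 6 is 3.
P(sum = 6) = 3/16 ≈ 0.1875.

0.1875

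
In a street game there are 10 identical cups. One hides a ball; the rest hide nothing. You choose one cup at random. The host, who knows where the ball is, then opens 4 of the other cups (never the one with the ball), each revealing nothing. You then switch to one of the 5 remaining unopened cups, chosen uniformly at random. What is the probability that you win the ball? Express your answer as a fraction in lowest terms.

Your original cup holds the ball with probability 1/10, so the other 9 collectively hold it with probability 9/10.
The host can always find 4 empty cups to open, so the reveals don't change that 9/10; it is now spread over the 5 remaining unopened cups.
P(win by switching) = (9/10) · (1/5) = 9/50.

9/50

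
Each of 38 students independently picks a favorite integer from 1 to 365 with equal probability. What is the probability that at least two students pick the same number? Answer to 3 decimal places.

It's easier to compute the probability that all 38 are distinct.
P(all distinct) = 365/365 · 364/365 · ··· · 328/365 ≈ 0.136.
So the probability of at least one match is 1 − 0.136 = 0.864.

0.864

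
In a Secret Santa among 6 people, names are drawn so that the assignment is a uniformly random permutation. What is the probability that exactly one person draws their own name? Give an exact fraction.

11/30

Choose which one is fixed: C(6,1) = 6 ways.
The remaining 5 must have no fixed point: D(5) = 44.
P = 6·44/720 = 11/30.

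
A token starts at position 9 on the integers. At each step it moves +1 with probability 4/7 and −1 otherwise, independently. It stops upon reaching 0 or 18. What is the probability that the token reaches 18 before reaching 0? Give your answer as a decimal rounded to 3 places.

0.930

Let r = q/p = (3/7)/(4/7) = 3/4. The recurrence P(i) = p·P(i+1) + q·P(i−1) with P(0)=0, P(18)=1 gives P(i) = (1 − r^i)/(1 − r^18).
P(9) = (1 − (3/4)^9) / (1 − (3/4)^18) = 262144/281827 ≈ 0.930.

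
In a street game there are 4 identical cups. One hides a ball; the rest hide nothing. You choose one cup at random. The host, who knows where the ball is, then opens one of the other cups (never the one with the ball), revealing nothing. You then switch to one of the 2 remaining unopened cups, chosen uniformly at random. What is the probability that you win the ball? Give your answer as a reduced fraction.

3/8

Your original cup holds the ball with probability 1/4, so the other 3 collectively hold it with probability 3/4.
The host can always find an empty cup to open, so this doesn't change that 3/4; it is now spread over the 2 remaining unopened cups.
P(win by switching) = (3/4) · (1/2) = 3/8.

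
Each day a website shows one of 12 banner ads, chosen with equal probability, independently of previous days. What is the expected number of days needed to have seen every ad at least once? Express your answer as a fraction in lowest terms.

After i distinct types are collected, each trial gives a new one with probability (12−i)/12, so the expected wait for the next new type is 12/(12−i).
E = 12/12 + 12/11 + 12/10 + 12/9 + 12/8 + 12/7 + 12/6 + 12/5 + 12/4 + 12/3 + 12/2 + 12/1 = 86021/2310.

86021/2310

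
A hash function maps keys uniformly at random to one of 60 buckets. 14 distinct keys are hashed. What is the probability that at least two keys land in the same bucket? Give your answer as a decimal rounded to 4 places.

0.8070

It's easier to compute the probability that all 14 are distinct.
P(all distinct) = 60/60 · 59/60 · ··· · 47/60 ≈ 0.1930.
So the probability of at least one match is 1 − 0.1930 = 0.8070.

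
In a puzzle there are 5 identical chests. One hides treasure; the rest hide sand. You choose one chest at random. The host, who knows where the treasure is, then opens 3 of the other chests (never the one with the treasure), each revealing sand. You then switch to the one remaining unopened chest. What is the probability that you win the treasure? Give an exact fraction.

4/5

Your original chest holds the treasure with probability 1/5, so the other 4 collectively hold it with probability 4/5.
The host can always find 3 empty chests to open, so the reveals don't change that 4/5; it is now spread over the 1 remaining unopened chest.
P(win by switching) = (4/5) · (1/1) = 4/5.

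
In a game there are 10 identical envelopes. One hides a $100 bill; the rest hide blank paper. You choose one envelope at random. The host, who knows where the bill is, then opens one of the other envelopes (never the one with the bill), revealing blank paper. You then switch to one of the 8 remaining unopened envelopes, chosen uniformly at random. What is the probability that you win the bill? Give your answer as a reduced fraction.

Your original envelope holds the bill with probability 1/10, so the other 9 collectively hold it with probability 9/10.
The host can always find an empty envelope to open, so this doesn't change that 9/10; it is now spread over the 8 remaining unopened envelopes.
P(win by switching) = (9/10) · (1/8) = 9/80.

9/80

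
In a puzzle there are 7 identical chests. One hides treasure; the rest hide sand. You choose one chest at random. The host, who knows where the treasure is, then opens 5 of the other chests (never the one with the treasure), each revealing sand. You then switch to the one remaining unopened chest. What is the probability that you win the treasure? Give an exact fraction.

6/7

Your original chest holds the treasure with probability 1/7, so the other 6 collectively hold it with probability 6/7.
The host can always find 5 empty chests to open, so the reveals don't change that 6/7; it is now spread over the 1 remaining unopened chest.
P(win by switching) = (6/7) · (1/1) = 6/7.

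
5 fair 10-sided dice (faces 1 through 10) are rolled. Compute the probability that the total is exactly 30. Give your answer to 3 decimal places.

There are 10^5 = 100000 equally likely outcomes.
The number of ordered 5-tuples from {1,…,10} summing to 30 is 5631.
P(sum = 30) = 5631/100000 ≈ 0.056.

0.056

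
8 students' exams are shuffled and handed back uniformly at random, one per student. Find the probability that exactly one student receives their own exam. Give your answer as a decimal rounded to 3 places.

0.368

Choose which one is fixed: C(8,1) = 8 ways.
The remaining 7 must have no fixed point: D(7) = 1854.
P = 8·1854/40320 = 103/280 ≈ 0.368.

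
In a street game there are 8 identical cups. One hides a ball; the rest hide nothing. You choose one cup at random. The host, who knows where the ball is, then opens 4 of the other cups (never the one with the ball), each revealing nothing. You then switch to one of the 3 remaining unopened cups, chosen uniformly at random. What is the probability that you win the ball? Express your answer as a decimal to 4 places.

0.2917

Your original cup holds the ball with probability 1/8, so the other 7 collectively hold it with probability 7/8.
The host can always find 4 empty cups to open, so the reveals don't change that 7/8; it is now spread over the 3 remaining unopened cups.
P(win by switching) = (7/8) · (1/3) = 7/24 ≈ 0.2917.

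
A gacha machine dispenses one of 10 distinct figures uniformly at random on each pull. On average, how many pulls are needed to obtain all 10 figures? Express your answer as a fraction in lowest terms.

7381/252

After i distinct types are collected, each trial gives a new one with probability (10−i)/10, so the expected wait for the next new type is 10/(10−i).
E = 10/10 + 10/9 + 10/8 + 10/7 + 10/6 + 10/5 + 10/4 + 10/3 + 10/2 + 10/1 = 7381/252.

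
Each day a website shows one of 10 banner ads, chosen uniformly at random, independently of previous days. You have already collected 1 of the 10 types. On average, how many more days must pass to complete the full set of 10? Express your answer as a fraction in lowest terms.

7129/252

Starting from 1 distinct type, each trial gives a new one with probability (10−i)/10 when i types are held, so the wait for the next new type is 10/(10−i).
E = 10/9 + 10/8 + 10/7 + 10/6 + 10/5 + 10/4 + 10/3 + 10/2 + 10/1 = 7129/252.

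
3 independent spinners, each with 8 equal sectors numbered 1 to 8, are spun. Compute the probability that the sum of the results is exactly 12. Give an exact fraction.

There are 8^3 = 512 equally likely outcomes.
The number of ordered 3-tuples from {1,…,8} summing to 12 is 46.
P(sum = 12) = 46/512 = 23/256.

23/256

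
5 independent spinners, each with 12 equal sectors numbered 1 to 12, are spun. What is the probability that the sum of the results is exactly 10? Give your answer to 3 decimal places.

0.001

There are 12^5 = 248832 equally likely outcomes.
The number of ordered 5-tuples from {1,…,12} summing to 10 is 126.
P(sum = 10) = 126/248832 = 7/13824 ≈ 0.001.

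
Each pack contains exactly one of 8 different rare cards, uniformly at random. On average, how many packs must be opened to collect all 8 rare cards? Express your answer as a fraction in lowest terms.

761/35

After i distinct types are collected, each trial gives a new one with probability (8−i)/8, so the expected wait for the next new type is 8/(8−i).
E = 8/8 + 8/7 + 8/6 + 8/5 + 8/4 + 8/3 + 8/2 + 8/1 = 761/35.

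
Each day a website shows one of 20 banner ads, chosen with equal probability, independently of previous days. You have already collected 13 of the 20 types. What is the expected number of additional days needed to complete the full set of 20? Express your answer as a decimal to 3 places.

51.857

Starting from 13 distinct types, each trial gives a new one with probability (20−i)/20 when i types are held, so the wait for the next new type is 20/(20−i).
E = 20/7 + 20/6 + 20/5 + 20/4 + 20/3 + 20/2 + 20/1 = 363/7 ≈ 51.857.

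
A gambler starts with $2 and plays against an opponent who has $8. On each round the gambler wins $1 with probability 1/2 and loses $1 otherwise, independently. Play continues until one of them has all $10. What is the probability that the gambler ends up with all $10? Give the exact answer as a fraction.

With a fair step, P(i) = ½P(i−1) + ½P(i+1) with P(0)=0, P(10)=1 has the linear solution P(i) = i/10.
P(2) = 2/10 = 1/5.

1/5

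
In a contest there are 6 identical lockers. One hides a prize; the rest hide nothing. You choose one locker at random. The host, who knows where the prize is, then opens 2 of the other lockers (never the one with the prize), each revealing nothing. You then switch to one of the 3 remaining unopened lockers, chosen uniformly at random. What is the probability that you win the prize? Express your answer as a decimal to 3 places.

Your original locker holds the prize with probability 1/6, so the other 5 collectively hold it with probability 5/6.
The host can always find 2 empty lockers to open, so the reveals don't change that 5/6; it is now spread over the 3 remaining unopened lockers.
P(win by switching) = (5/6) · (1/3) = 5/18 ≈ 0.278.

0.278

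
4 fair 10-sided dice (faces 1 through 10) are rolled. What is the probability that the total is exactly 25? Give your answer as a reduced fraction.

There are 10^4 = 10000 equally likely outcomes.
The number of ordered 4-tuples from {1,…,10} summing to 25 is 592.
P(sum = 25) = 592/10000 = 37/625.

37/625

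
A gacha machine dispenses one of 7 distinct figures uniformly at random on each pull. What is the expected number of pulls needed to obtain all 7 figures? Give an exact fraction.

After i distinct types are collected, each trial gives a new one with probability (7−i)/7, so the expected wait for the next new type is 7/(7−i).
E = 7/7 + 7/6 + 7/5 + 7/4 + 7/3 + 7/2 + 7/1 = 363/20.

363/20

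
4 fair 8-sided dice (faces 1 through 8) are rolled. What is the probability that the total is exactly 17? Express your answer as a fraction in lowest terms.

There are 8^4 = 4096 equally likely outcomes.
The number of ordered 4-tuples from {1,…,8} summing to 17 is 336.
P(sum = 17) = 336/4096 = 21/256.

21/256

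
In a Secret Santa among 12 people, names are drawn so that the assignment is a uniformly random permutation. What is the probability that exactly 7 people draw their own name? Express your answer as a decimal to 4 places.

0.0001

Choose which 7 of the 12 are fixed: C(12,7) = 792 ways.
The remaining 5 must have no fixed point: D(5) = 44.
P = 792·44/479001600 = 11/151200 ≈ 0.0001.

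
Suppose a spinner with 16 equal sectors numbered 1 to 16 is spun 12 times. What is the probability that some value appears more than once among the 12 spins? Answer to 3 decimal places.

P(all 12 different) = 16/16 · 15/16 · ··· · 5/16 ≈ 0.003.
P(at least two equal) = 1 − 0.003 = 0.997.

0.997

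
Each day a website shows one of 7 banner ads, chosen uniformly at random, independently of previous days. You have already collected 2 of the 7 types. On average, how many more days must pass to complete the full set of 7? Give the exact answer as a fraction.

959/60

Starting from 2 distinct types, each trial gives a new one with probability (7−i)/7 when i types are held, so the wait for the next new type is 7/(7−i).
E = 7/5 + 7/4 + 7/3 + 7/2 + 7/1 = 959/60.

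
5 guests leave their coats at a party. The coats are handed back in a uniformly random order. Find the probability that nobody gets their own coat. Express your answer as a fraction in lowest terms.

11/30

This is the derangement probability: permutations of 5 with no fixed point.
D(5) = 5! · (1 − 1/1! + 1/2! − ··· + (−1)^5/5!) = 44.
P = 44/120 = 11/30.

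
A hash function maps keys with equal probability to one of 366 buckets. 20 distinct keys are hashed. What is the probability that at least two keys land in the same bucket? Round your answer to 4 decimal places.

It's easier to compute the probability that all 20 are distinct.
P(all distinct) = 366/366 · 365/366 · ··· · 347/366 ≈ 0.5894.
So the probability of at least one match is 1 − 0.5894 = 0.4106.

0.4106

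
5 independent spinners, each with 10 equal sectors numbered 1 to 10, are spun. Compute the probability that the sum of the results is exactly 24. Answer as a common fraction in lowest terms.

There are 10^5 = 100000 equally likely outcomes.
The number of ordered 5-tuples from {1,…,10} summing to 24 is 5280.
P(sum = 24) = 5280/100000 = 33/625.

33/625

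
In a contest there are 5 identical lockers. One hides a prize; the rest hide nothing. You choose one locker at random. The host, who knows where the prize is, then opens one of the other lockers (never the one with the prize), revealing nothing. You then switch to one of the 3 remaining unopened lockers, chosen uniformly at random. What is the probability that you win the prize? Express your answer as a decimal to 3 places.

0.267

Your original locker holds the prize with probability 1/5, so the other 4 collectively hold it with probability 4/5.
The host can always find an empty locker to open, so this doesn't change that 4/5; it is now spread over the 3 remaining unopened lockers.
P(win by switching) = (4/5) · (1/3) = 4/15 ≈ 0.267.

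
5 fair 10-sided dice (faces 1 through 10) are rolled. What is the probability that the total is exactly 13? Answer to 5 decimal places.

There are 10^5 = 100000 equally likely outcomes.
The number of ordered 5-tuples from {1,…,10} summing to 13 is 495.
P(sum = 13) = 495/100000 = 99/20000 ≈ 0.00495.

0.00495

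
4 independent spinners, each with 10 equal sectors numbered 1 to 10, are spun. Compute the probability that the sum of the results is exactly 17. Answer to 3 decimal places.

There are 10^4 = 10000 equally likely outcomes.
The number of ordered 4-tuples from {1,…,10} summing to 17 is 480.
P(sum = 17) = 480/10000 = 6/125 ≈ 0.048.

0.048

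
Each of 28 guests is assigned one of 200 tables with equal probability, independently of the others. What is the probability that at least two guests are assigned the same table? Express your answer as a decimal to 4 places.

It's easier to compute the probability that all 28 are distinct.
P(all distinct) = 200/200 · 199/200 · ··· · 173/200 ≈ 0.1376.
So the probability of at least one match is 1 − 0.1376 = 0.8624.

0.8624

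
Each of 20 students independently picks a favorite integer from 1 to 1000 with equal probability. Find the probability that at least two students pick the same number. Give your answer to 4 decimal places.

0.1741

It's easier to compute the probability that all 20 are distinct.
P(all distinct) = 1000/1000 · 999/1000 · ··· · 981/1000 ≈ 0.8259.
So the probability of at least one match is 1 − 0.8259 = 0.1741.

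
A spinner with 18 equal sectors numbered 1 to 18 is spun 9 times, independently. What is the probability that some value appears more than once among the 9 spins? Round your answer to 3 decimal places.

P(all 9 different) = 18/18 · 17/18 · ··· · 10/18 ≈ 0.089.
P(at least two equal) = 1 − 0.089 = 0.911.

0.911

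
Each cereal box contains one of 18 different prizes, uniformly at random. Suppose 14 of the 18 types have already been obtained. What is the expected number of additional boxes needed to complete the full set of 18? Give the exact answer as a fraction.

Starting from 14 distinct types, each trial gives a new one with probability (18−i)/18 when i types are held, so the wait for the next new type is 18/(18−i).
E = 18/4 + 18/3 + 18/2 + 18/1 = 75/2.

75/2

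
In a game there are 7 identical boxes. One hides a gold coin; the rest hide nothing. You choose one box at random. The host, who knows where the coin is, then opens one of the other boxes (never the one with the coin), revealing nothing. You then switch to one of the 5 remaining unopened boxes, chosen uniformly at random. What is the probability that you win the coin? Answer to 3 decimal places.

0.171

Your original box holds the coin with probability 1/7, so the other 6 collectively hold it with probability 6/7.
The host can always find an empty box to open, so this doesn't change that 6/7; it is now spread over the 5 remaining unopened boxes.
P(win by switching) = (6/7) · (1/5) = 6/35 ≈ 0.171.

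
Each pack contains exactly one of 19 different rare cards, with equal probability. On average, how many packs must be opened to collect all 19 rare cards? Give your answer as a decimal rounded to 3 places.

67.407

After i distinct types are collected, each trial gives a new one with probability (19−i)/19, so the expected wait for the next new type is 19/(19−i).
E = 19/19 + 19/18 + 19/17 + 19/16 + 19/15 + 19/14 + 19/13 + 19/12 + 19/11 + 19/10 + 19/9 + 19/8 + 19/7 + 19/6 + 19/5 + 19/4 + 19/3 + 19/2 + 19/1 = 275295799/4084080 ≈ 67.407.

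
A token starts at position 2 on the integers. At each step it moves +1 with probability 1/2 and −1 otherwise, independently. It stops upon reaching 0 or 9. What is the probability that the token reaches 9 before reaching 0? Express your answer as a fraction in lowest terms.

2/9

With a fair step, P(i) = ½P(i−1) + ½P(i+1) with P(0)=0, P(9)=1 has the linear solution P(i) = i/9.
P(2) = 2/9.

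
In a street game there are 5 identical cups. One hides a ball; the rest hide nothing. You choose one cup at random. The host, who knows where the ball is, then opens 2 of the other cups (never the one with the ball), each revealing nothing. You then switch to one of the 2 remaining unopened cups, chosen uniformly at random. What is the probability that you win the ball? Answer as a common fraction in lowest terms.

2/5

Your original cup holds the ball with probability 1/5, so the other 4 collectively hold it with probability 4/5.
The host can always find 2 empty cups to open, so the reveals don't change that 4/5; it is now spread over the 2 remaining unopened cups.
P(win by switching) = (4/5) · (1/2) = 2/5.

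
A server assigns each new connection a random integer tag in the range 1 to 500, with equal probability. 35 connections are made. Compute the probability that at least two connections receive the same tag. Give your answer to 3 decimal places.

It's easier to compute the probability that all 35 are distinct.
P(all distinct) = 500/500 · 499/500 · ··· · 466/500 ≈ 0.296.
So the probability of at least one match is 1 − 0.296 = 0.704.

0.704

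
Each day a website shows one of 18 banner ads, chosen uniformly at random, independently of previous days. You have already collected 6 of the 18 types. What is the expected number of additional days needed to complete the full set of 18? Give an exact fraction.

86021/1540

Starting from 6 distinct types, each trial gives a new one with probability (18−i)/18 when i types are held, so the wait for the next new type is 18/(18−i).
E = 18/12 + 18/11 + 18/10 + 18/9 + 18/8 + 18/7 + 18/6 + 18/5 + 18/4 + 18/3 + 18/2 + 18/1 = 86021/1540.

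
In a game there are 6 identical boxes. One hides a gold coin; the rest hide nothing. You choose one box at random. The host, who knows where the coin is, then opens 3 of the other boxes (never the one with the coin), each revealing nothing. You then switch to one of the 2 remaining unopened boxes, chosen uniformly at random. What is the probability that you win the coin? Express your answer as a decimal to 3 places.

Your original box holds the coin with probability 1/6, so the other 5 collectively hold it with probability 5/6.
The host can always find 3 empty boxes to open, so the reveals don't change that 5/6; it is now spread over the 2 remaining unopened boxes.
P(win by switching) = (5/6) · (1/2) = 5/12 ≈ 0.417.

0.417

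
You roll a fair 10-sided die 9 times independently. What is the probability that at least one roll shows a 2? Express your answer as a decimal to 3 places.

0.613

P(no roll shows a 2) = (9/10)^9 ≈ 0.387.
P(at least one) = 1 − 0.387 = 0.613.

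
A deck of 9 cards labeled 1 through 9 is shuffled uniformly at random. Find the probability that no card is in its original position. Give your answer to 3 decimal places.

This is the derangement probability: permutations of 9 with no fixed point.
D(9) = 9! · (1 − 1/1! + 1/2! − ··· + (−1)^9/9!) = 133496.
P = 133496/362880 = 16687/45360 ≈ 0.368.

0.368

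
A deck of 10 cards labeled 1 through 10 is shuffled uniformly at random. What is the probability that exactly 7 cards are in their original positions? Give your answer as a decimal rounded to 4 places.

Choose which 7 of the 10 are fixed: C(10,7) = 120 ways.
The remaining 3 must have no fixed point: D(3) = 2.
P = 120·2/3628800 = 1/15120 ≈ 0.0001.

0.0001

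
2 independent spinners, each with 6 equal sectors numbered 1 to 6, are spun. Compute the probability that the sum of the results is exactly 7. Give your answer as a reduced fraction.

1/6

There are 6^2 = 36 equally likely outcomes.
The number of ordered 2-tuples from {1,…,6} summing to 7 is 6.
P(sum = 7) = 6/36 = 1/6.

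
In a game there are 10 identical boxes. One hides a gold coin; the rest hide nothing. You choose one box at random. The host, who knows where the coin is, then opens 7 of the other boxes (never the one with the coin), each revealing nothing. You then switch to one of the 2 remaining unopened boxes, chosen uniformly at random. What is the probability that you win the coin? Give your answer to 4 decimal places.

0.4500

Your original box holds the coin with probability 1/10, so the other 9 collectively hold it with probability 9/10.
The host can always find 7 empty boxes to open, so the reveals don't change that 9/10; it is now spread over the 2 remaining unopened boxes.
P(win by switching) = (9/10) · (1/2) = 9/20 ≈ 0.4500.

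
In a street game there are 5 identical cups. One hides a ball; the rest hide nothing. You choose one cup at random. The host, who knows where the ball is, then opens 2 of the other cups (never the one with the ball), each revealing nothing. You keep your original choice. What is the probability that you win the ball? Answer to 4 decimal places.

The host can always open 2 empty cups regardless of your choice, so the reveals give no information about your original cup.
P(win by staying) = 1/5 ≈ 0.2000.

0.2000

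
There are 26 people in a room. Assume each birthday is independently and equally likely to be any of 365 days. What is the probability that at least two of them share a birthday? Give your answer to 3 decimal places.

0.598

It's easier to compute the probability that all 26 are distinct.
P(all distinct) = 365/365 · 364/365 · ··· · 340/365 ≈ 0.402.
So the probability of at least one match is 1 − 0.402 = 0.598.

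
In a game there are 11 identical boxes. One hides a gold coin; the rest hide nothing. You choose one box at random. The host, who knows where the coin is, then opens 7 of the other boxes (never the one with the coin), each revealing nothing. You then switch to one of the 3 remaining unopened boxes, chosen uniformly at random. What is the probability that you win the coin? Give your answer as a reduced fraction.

Your original box holds the coin with probability 1/11, so the other 10 collectively hold it with probability 10/11.
The host can always find 7 empty boxes to open, so the reveals don't change that 10/11; it is now spread over the 3 remaining unopened boxes.
P(win by switching) = (10/11) · (1/3) = 10/33.

10/33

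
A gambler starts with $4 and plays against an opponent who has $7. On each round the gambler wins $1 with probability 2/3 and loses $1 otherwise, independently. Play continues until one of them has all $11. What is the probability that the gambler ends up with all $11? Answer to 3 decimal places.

0.938

Let r = q/p = (1/3)/(2/3) = 1/2. The recurrence P(i) = p·P(i+1) + q·P(i−1) with P(0)=0, P(11)=1 gives P(i) = (1 − r^i)/(1 − r^11).
P(4) = (1 − (1/2)^4) / (1 − (1/2)^11) = 1920/2047 ≈ 0.938.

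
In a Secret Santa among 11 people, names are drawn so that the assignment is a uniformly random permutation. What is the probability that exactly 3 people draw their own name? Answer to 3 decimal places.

Choose which 3 of the 11 are fixed: C(11,3) = 165 ways.
The remaining 8 must have no fixed point: D(8) = 14833.
P = 165·14833/39916800 = 2119/34560 ≈ 0.061.

0.061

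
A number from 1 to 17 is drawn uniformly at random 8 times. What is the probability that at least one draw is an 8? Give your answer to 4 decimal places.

0.3843

P(no draw is an 8) = (16/17)^8 ≈ 0.6157.
P(at least one) = 1 − 0.6157 = 0.3843.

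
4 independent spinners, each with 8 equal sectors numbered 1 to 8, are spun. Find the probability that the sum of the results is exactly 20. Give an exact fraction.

There are 8^4 = 4096 equally likely outcomes.
The number of ordered 4-tuples from {1,…,8} summing to 20 is 315.
P(sum = 20) = 315/4096.

315/4096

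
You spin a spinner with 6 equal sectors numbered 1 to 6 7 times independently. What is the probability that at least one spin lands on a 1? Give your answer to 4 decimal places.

P(no spin lands on a 1) = (5/6)^7 ≈ 0.2791.
P(at least one) = 1 − 0.2791 = 0.7209.

0.7209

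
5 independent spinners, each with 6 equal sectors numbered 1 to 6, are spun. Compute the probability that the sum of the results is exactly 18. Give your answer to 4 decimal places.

There are 6^5 = 7776 equally likely outcomes.
The number of ordered 5-tuples from {1,…,6} summing to 18 is 780.
P(sum = 18) = 780/7776 = 65/648 ≈ 0.1003.

0.1003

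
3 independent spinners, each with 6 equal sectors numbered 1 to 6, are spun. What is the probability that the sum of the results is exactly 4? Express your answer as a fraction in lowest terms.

There are 6^3 = 216 equally likely outcomes.
The number of ordered 3-tuples from {1,…,6} summing to 4 is 3.
P(sum = 4) = 3/216 = 1/72.

1/72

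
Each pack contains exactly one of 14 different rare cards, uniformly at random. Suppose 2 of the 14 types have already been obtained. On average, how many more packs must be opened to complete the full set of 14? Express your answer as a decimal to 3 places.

Starting from 2 distinct types, each trial gives a new one with probability (14−i)/14 when i types are held, so the wait for the next new type is 14/(14−i).
E = 14/12 + 14/11 + 14/10 + 14/9 + 14/8 + 14/7 + 14/6 + 14/5 + 14/4 + 14/3 + 14/2 + 14/1 = 86021/1980 ≈ 43.445.

43.445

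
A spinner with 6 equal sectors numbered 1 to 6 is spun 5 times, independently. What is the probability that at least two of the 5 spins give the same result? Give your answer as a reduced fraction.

49/54

P(all 5 different) = 6/6 · 5/6 · ··· · 2/6 = 5/54.
P(at least two equal) = 1 − 5/54 = 49/54.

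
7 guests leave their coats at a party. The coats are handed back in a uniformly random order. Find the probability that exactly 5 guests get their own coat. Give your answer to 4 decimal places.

0.0042

Choose which 5 of the 7 are fixed: C(7,5) = 21 ways.
The remaining 2 must have no fixed point: D(2) = 1.
P = 21·1/5040 = 1/240 ≈ 0.0042.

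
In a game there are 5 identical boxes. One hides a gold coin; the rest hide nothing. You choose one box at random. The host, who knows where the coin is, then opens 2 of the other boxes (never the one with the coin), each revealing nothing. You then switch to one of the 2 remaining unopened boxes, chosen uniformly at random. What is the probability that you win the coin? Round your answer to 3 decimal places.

Your original box holds the coin with probability 1/5, so the other 4 collectively hold it with probability 4/5.
The host can always find 2 empty boxes to open, so the reveals don't change that 4/5; it is now spread over the 2 remaining unopened boxes.
P(win by switching) = (4/5) · (1/2) = 2/5 ≈ 0.400.

0.400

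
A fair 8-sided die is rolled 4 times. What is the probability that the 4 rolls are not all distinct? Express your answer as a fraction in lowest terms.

151/256

P(all 4 different) = 8/8 · 7/8 · ··· · 5/8 = 105/256.
P(at least two equal) = 1 − 105/256 = 151/256.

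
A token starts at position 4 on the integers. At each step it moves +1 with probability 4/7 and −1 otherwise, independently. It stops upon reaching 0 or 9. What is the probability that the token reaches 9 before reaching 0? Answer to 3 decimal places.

Let r = q/p = (3/7)/(4/7) = 3/4. The recurrence P(i) = p·P(i+1) + q·P(i−1) with P(0)=0, P(9)=1 gives P(i) = (1 − r^i)/(1 − r^9).
P(4) = (1 − (3/4)^4) / (1 − (3/4)^9) = 179200/242461 ≈ 0.739.

0.739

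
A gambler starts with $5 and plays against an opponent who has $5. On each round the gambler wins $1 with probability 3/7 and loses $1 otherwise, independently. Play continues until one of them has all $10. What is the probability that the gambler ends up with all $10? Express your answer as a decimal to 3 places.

Let r = q/p = (4/7)/(3/7) = 4/3. The recurrence P(i) = p·P(i+1) + q·P(i−1) with P(0)=0, P(10)=1 gives P(i) = (1 − r^i)/(1 − r^10).
P(5) = (1 − (4/3)^5) / (1 − (4/3)^10) = 243/1267 ≈ 0.192.

0.192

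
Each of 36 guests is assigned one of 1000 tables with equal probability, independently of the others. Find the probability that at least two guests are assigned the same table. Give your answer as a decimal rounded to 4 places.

0.4714

It's easier to compute the probability that all 36 are distinct.
P(all distinct) = 1000/1000 · 999/1000 · ··· · 965/1000 ≈ 0.5286.
So the probability of at least one match is 1 − 0.5286 = 0.4714.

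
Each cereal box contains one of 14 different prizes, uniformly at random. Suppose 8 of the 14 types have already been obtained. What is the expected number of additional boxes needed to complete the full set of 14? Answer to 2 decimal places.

Starting from 8 distinct types, each trial gives a new one with probability (14−i)/14 when i types are held, so the wait for the next new type is 14/(14−i).
E = 14/6 + 14/5 + 14/4 + 14/3 + 14/2 + 14/1 = 343/10 ≈ 34.30.

34.30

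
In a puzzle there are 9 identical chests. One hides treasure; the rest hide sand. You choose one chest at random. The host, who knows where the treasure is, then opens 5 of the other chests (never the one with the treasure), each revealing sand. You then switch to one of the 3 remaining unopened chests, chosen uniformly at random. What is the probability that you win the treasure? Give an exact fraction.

8/27

Your original chest holds the treasure with probability 1/9, so the other 8 collectively hold it with probability 8/9.
The host can always find 5 empty chests to open, so the reveals don't change that 8/9; it is now spread over the 3 remaining unopened chests.
P(win by switching) = (8/9) · (1/3) = 8/27.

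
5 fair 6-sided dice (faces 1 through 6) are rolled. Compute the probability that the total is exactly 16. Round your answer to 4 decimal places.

There are 6^5 = 7776 equally likely outcomes.
The number of ordered 5-tuples from {1,…,6} summing to 16 is 735.
P(sum = 16) = 735/7776 = 245/2592 ≈ 0.0945.

0.0945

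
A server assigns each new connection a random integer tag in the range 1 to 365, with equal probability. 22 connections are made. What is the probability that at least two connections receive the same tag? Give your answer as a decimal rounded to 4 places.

It's easier to compute the probability that all 22 are distinct.
P(all distinct) = 365/365 · 364/365 · ··· · 344/365 ≈ 0.5243.
So the probability of at least one match is 1 − 0.5243 = 0.4757.

0.4757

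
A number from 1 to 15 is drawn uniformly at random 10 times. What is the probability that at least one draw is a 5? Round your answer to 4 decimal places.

0.4984

P(no draw is a 5) = (14/15)^10 ≈ 0.5016.
P(at least one) = 1 − 0.5016 = 0.4984.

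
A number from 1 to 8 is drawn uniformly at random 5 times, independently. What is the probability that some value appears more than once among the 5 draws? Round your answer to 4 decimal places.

P(all 5 different) = 8/8 · 7/8 · ··· · 4/8 ≈ 0.2051.
P(at least two equal) = 1 − 0.2051 = 0.7949.

0.7949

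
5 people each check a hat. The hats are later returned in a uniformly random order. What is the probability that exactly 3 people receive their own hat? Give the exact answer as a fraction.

Choose which 3 of the 5 are fixed: C(5,3) = 10 ways.
The remaining 2 must have no fixed point: D(2) = 1.
P = 10·1/120 = 1/12.

1/12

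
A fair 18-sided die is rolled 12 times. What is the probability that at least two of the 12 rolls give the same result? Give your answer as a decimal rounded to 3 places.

0.992

P(all 12 different) = 18/18 · 17/18 · ··· · 7/18 ≈ 0.008.
P(at least two equal) = 1 − 0.008 = 0.992.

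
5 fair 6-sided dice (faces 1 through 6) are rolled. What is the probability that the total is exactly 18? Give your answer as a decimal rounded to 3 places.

There are 6^5 = 7776 equally likely outcomes.
The number of ordered 5-tuples from {1,…,6} summing to 18 is 780.
P(sum = 18) = 780/7776 = 65/648 ≈ 0.100.

0.100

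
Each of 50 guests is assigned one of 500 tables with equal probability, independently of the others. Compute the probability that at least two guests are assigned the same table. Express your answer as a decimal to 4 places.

It's easier to compute the probability that all 50 are distinct.
P(all distinct) = 500/500 · 499/500 · ··· · 451/500 ≈ 0.0793.
So the probability of at least one match is 1 − 0.0793 = 0.9207.

0.9207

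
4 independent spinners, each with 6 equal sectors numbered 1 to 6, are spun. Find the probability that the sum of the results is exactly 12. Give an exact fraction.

125/1296

There are 6^4 = 1296 equally likely outcomes.
The number of ordered 4-tuples from {1,…,6} summing to 12 is 125.
P(sum = 12) = 125/1296.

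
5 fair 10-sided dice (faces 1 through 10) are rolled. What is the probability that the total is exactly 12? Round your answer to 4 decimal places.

There are 10^5 = 100000 equally likely outcomes.
The number of ordered 5-tuples from {1,…,10} summing to 12 is 330.
P(sum = 12) = 330/100000 = 33/10000 ≈ 0.0033.

0.0033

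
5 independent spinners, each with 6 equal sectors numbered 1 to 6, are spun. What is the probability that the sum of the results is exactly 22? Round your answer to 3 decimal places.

There are 6^5 = 7776 equally likely outcomes.
The number of ordered 5-tuples from {1,…,6} summing to 22 is 420.
P(sum = 22) = 420/7776 = 35/648 ≈ 0.054.

0.054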